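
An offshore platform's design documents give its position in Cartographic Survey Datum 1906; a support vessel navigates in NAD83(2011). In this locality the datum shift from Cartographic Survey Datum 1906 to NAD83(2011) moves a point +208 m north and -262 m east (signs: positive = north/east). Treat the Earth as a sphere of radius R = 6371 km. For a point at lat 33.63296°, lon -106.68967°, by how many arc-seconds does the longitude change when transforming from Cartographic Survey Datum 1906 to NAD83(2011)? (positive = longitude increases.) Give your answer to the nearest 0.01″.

At latitude 33.63296°, cos φ = 0.832603.
One radian of longitude at latitude φ spans R cos φ, so Δλ = ΔE / (R cos φ) = -262.0 / (6371000 × 0.832603) = -4.9392e-05 rad = -10.188″.

Δλ = -10.19″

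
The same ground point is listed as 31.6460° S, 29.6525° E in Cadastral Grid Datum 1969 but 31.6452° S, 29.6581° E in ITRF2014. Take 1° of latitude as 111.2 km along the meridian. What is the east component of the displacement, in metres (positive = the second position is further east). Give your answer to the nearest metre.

Δφ = -31.6452° − -31.6460° = +0.0008°; Δλ = 29.6581° − 29.6525° = +0.0056°.
ΔN = Δφ × 111200 = 89.0 m; ΔE = Δλ × 111200 × cos(-31.6460°) = +0.0056 × 111200 × 0.851306 = 530.1 m.

ΔE = 530 m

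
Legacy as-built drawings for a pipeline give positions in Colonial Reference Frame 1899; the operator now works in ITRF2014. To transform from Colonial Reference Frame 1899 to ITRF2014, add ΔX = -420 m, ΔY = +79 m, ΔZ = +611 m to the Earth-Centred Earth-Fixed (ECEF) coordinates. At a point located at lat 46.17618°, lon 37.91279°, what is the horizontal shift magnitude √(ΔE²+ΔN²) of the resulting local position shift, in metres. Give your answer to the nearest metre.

The local east axis at (φ, λ) is (−sin λ, cos λ, 0), so ΔE = −sin(37.91279°)·(-420) + cos(37.91279°)·79 = 320.40 m.
The local north axis is (−sin φ cos λ, −sin φ sin λ, cos φ), giving ΔN = 239.065 − 35.022 + 423.083 = 627.13 m.
Horizontal magnitude = √(ΔE² + ΔN²) = √(320.40² + 627.13²) = 704.23 m.

704 m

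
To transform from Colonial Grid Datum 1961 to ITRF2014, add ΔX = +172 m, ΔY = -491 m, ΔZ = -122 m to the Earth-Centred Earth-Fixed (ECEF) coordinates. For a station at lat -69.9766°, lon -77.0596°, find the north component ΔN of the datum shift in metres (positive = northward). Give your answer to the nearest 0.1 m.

At φ = -69.9766°, λ = -77.0596°: sin φ = -0.939553, cos φ = 0.342404, sin λ = -0.974604, cos λ = 0.223937.
ΔN = −sin φ cos λ·ΔX − sin φ sin λ·ΔY + cos φ·ΔZ = −(-0.939553)(0.223937)(172) − (-0.939553)(-0.974604)(-491) + (0.342404)(-122) = 444.02 m.

ΔN = 444.0 m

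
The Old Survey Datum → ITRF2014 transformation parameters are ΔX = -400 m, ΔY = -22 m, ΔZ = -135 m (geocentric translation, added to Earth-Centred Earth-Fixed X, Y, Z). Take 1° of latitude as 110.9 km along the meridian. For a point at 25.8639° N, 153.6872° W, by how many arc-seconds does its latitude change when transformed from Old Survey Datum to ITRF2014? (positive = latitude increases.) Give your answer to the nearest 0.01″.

sin φ = 0.436235, cos φ = 0.899833, sin λ = -0.443271, cos λ = -0.896387.
North component: ΔN = −sin φ cos λ·ΔX − sin φ sin λ·ΔY + cos φ·ΔZ = −(0.436235)(-0.896387)(-400) − (0.436235)(-0.443271)(-22) + (0.899833)(-135) = -282.15 m.
1° of latitude spans 110900 m, so Δφ = -282.15 / 110900 × 3600 = -9.159″.

Δφ = -9.16″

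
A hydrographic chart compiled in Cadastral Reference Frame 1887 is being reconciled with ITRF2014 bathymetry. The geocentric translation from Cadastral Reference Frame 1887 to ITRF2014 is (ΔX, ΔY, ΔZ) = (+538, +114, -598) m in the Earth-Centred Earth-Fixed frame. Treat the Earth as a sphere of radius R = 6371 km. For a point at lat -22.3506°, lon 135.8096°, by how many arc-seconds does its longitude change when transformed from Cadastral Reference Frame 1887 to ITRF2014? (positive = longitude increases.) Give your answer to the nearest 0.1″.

sin φ = -0.380273, cos φ = 0.924874, sin λ = 0.697045, cos λ = -0.717027.
East component: ΔE = −sin λ·ΔX + cos λ·ΔY = −(0.697045)(538) + (-0.717027)(114) = -456.75 m.
1° of latitude spans πR/180 = 111195 m; at latitude φ, 1° of longitude spans that × cos φ = 102841.3 m, so Δλ = -456.75 / 102841.3 × 3600 = -15.989″.

Δλ = -16.0″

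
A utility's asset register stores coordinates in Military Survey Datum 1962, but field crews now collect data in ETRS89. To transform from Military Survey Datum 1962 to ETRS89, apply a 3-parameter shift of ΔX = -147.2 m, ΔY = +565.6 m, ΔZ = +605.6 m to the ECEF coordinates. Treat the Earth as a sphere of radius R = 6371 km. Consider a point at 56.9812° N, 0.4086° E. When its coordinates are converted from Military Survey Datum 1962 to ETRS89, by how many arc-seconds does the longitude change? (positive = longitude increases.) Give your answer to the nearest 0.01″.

Δλ = 33.67″

sin φ = 0.838492, cos φ = 0.544914, sin λ = 0.007131, cos λ = 0.999975.
East component: ΔE = −sin λ·ΔX + cos λ·ΔY = −(0.007131)(-147.2) + (0.999975)(565.6) = 566.64 m.
1° of latitude spans πR/180 = 111195 m; at latitude φ, 1° of longitude spans that × cos φ = 60591.7 m, so Δλ = 566.64 / 60591.7 × 3600 = 33.666″.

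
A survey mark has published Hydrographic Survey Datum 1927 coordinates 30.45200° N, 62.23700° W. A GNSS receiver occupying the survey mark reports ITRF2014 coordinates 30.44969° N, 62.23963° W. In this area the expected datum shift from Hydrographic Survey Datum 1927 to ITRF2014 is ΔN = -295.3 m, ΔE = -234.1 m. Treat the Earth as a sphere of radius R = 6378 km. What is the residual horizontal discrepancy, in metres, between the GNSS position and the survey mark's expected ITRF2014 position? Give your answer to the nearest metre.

42 m

Observed coordinate differences: Δφ = -0.00231°, Δλ = -0.00263°.
Converting to metres (1° lat = 111317 m, cos φ = 0.862054): observed ΔN = -257.1 m, observed ΔE = -252.4 m.
Subtracting the expected shift leaves a residual of -257.1 − (-295.3) = 38.2 m north and -252.4 − (-234.1) = -18.3 m east.
Residual distance = √(38.2² + (-18.3)²) = 42.3 m.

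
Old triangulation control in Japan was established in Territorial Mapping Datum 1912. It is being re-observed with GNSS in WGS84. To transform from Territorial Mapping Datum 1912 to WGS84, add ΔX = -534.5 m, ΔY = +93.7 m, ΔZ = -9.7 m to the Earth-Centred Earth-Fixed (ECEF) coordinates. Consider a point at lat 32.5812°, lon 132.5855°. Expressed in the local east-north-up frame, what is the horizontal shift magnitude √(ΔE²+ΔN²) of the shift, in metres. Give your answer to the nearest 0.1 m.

The local east axis at (φ, λ) is (−sin λ, cos λ, 0), so ΔE = −sin(132.5855°)·(-534.5) + cos(132.5855°)·93.7 = 330.13 m.
The local north axis is (−sin φ cos λ, −sin φ sin λ, cos φ), giving ΔN = -194.768 − 37.150 − 8.174 = -240.09 m.
Horizontal magnitude = √(ΔE² + ΔN²) = √(330.13² + (-240.09)²) = 408.20 m.

408.2 m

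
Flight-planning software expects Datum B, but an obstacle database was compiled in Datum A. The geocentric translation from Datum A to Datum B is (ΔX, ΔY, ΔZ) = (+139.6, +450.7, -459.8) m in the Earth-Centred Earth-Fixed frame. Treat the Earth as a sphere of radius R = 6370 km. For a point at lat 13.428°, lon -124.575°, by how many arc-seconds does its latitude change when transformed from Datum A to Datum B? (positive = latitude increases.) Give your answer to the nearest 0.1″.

sin φ = 0.232223, cos φ = 0.972663, sin λ = -0.823384, cos λ = -0.567485.
North component: ΔN = −sin φ cos λ·ΔX − sin φ sin λ·ΔY + cos φ·ΔZ = −(0.232223)(-0.567485)(139.6) − (0.232223)(-0.823384)(450.7) + (0.972663)(-459.8) = -342.66 m.
1° of latitude spans πR/180 = 111177 m, so Δφ = -342.66 / 111177 × 3600 = -11.095″.

Δφ = -11.1″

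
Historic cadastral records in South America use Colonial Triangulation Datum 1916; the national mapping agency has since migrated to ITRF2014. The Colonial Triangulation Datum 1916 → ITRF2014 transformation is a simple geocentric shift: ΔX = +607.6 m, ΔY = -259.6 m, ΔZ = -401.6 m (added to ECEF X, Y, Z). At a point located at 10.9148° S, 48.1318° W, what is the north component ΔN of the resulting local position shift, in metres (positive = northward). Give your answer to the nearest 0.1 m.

ΔN = -280.9 m

The local north axis is (−sin φ cos λ, −sin φ sin λ, cos φ), giving ΔN = 76.786 + 36.605 − 394.335 = -280.94 m.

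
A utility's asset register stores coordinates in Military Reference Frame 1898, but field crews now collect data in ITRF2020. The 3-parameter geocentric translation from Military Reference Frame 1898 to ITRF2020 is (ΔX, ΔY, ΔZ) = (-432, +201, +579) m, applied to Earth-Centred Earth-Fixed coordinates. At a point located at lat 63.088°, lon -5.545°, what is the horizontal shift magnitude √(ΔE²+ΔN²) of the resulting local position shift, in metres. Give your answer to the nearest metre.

681 m

The local east axis at (φ, λ) is (−sin λ, cos λ, 0), so ΔE = −sin(-5.545°)·(-432) + cos(-5.545°)·201 = 158.32 m.
The local north axis is (−sin φ cos λ, −sin φ sin λ, cos φ), giving ΔN = 383.413 + 17.319 + 262.068 = 662.80 m.
Horizontal magnitude = √(ΔE² + ΔN²) = √(158.32² + 662.80²) = 681.45 m.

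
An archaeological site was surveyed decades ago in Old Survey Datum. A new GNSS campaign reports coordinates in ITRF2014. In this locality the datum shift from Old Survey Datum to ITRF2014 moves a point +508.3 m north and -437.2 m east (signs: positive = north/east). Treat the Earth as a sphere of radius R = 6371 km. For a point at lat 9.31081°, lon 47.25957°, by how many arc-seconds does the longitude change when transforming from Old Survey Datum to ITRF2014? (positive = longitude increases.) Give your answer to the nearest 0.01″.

Δλ = -14.34″

At latitude 9.31081°, cos φ = 0.986825.
One radian of longitude at latitude φ spans R cos φ, so Δλ = ΔE / (R cos φ) = -437.2 / (6371000 × 0.986825) = -6.9540e-05 rad = -14.344″.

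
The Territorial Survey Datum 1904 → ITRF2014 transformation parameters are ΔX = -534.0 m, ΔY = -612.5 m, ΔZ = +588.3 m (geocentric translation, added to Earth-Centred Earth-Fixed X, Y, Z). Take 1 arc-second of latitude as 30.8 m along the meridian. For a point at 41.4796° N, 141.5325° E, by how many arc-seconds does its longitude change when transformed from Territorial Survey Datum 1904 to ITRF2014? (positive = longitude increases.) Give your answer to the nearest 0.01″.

sin φ = 0.662353, cos φ = 0.749192, sin λ = 0.622071, cos λ = -0.782961.
East component: ΔE = −sin λ·ΔX + cos λ·ΔY = −(0.622071)(-534.0) + (-0.782961)(-612.5) = 811.75 m.
1° of latitude spans 3600 × 30.80 = 110880 m; at latitude φ, 1° of longitude spans that × cos φ = 83070.4 m, so Δλ = 811.75 / 83070.4 × 3600 = 35.179″.

Δλ = 35.18″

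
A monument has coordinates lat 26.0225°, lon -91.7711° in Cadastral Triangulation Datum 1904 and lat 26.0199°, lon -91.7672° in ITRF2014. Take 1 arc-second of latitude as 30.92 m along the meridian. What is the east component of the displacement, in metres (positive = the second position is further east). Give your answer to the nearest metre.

ΔE = 390 m

Δφ = 26.0199° − 26.0225° = -0.0026°; Δλ = -91.7672° − -91.7711° = +0.0039°.
1° of latitude = 3600 × 30.92 = 111312 m.
ΔN = Δφ × 111312 = -289.4 m; ΔE = Δλ × 111312 × cos(26.0225°) = +0.0039 × 111312 × 0.898622 = 390.1 m.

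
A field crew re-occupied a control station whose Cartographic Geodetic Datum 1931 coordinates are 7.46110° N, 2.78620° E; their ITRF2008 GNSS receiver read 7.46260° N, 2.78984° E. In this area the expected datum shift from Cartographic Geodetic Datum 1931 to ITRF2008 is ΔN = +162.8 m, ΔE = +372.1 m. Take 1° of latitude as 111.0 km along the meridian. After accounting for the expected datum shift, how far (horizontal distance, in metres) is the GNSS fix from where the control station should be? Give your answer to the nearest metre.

29 m

Observed coordinate differences: Δφ = +0.00150°, Δλ = +0.00364°.
Converting to metres (1° lat = 111000 m, cos φ = 0.991533): observed ΔN = 166.5 m, observed ΔE = 400.6 m.
Subtracting the expected shift leaves a residual of 166.5 − (162.8) = 3.7 m north and 400.6 − (372.1) = 28.5 m east.
Residual distance = √(3.7² + 28.5²) = 28.8 m.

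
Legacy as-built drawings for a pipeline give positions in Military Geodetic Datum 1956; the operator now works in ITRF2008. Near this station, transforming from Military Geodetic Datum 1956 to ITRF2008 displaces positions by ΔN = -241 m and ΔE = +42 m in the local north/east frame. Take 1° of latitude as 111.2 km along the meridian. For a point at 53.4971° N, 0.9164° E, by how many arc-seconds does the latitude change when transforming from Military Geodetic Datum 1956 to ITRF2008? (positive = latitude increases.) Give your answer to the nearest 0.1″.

Δφ = -7.8″

1° of latitude = 111.2 km, so Δφ = -241.0 / 111200 = -0.0021673° = -7.802″.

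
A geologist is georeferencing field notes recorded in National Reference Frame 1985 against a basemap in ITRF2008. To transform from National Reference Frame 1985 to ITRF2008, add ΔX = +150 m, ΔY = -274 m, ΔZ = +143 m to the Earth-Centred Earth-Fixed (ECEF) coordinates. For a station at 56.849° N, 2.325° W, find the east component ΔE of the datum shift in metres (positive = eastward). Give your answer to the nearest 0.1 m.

The local east axis at (φ, λ) is (−sin λ, cos λ, 0), so ΔE = −sin(-2.325°)·150 + cos(-2.325°)·(-274) = -267.69 m.

ΔE = -267.7 m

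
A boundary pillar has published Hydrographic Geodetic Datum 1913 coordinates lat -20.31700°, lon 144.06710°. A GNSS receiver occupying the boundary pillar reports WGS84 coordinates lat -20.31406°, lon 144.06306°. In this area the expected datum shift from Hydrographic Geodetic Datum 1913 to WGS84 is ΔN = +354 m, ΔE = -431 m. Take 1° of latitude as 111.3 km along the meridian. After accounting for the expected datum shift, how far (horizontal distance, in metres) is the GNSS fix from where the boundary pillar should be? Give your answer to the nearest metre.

Observed coordinate differences: Δφ = +0.00294°, Δλ = -0.00404°.
Converting to metres (1° lat = 111300 m, cos φ = 0.937786): observed ΔN = 327.2 m, observed ΔE = -421.7 m.
Subtracting the expected shift leaves a residual of 327.2 − (354) = -26.8 m north and -421.7 − (-431) = 9.3 m east.
Residual distance = √((-26.8)² + 9.3²) = 28.4 m.

28 m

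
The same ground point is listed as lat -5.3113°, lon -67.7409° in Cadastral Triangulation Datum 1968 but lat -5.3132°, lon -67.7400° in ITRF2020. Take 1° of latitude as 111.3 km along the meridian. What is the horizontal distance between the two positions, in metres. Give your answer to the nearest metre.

Δφ = -5.3132° − -5.3113° = -0.0019°; Δλ = -67.7400° − -67.7409° = +0.0009°.
ΔN = Δφ × 111300 = -211.5 m; ΔE = Δλ × 111300 × cos(-5.3113°) = +0.0009 × 111300 × 0.995706 = 99.7 m.
Distance = √(ΔE² + ΔN²) = √(99.7² + (-211.5)²) = 233.8 m.

234 m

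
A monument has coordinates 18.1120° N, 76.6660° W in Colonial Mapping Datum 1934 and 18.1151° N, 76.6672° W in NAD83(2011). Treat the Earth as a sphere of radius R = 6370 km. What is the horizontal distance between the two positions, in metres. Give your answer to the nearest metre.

367 m

Δφ = 18.1151° − 18.1120° = +0.0031°; Δλ = -76.6672° − -76.6660° = -0.0012°.
1° along a meridian = πR/180 = 111177 m.
ΔN = Δφ × 111177 = 344.7 m; ΔE = Δλ × 111177 × cos(18.1120°) = -0.0012 × 111177 × 0.950451 = -126.8 m.
Distance = √(ΔE² + ΔN²) = √((-126.8)² + 344.7²) = 367.2 m.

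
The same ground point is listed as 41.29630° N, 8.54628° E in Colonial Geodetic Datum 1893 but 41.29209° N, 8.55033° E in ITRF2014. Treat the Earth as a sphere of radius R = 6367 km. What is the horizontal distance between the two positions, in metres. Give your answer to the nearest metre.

Δφ = 41.29209° − 41.29630° = -0.00421°; Δλ = 8.55033° − 8.54628° = +0.00405°.
1° along a meridian = πR/180 = 111125 m.
ΔN = Δφ × 111125 = -467.8 m; ΔE = Δλ × 111125 × cos(41.29630°) = +0.00405 × 111125 × 0.751307 = 338.1 m.
Distance = √(ΔE² + ΔN²) = √(338.1² + (-467.8)²) = 577.2 m.

577 m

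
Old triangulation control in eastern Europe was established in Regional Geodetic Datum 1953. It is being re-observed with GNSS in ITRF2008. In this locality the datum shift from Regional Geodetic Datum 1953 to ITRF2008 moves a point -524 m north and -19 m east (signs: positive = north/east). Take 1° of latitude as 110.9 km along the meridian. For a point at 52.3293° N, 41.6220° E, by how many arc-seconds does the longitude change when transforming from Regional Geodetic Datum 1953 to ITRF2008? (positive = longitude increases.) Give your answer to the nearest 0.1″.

At latitude 52.3293°, cos φ = 0.611122.
1° of longitude at this latitude = 110.9 × cos φ = 67.77 km, so Δλ = -19.0 / 67773.5 = -0.0002803° = -1.009″.

Δλ = -1.0″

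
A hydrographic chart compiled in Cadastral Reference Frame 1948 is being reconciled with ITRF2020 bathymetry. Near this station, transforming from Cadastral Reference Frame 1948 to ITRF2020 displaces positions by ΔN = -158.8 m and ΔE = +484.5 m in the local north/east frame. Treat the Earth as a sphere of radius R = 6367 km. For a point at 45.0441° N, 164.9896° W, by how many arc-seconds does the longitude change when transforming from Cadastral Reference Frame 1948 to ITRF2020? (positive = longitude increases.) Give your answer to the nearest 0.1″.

Δλ = 22.2″

At latitude 45.0441°, cos φ = 0.706562.
One radian of longitude at latitude φ spans R cos φ, so Δλ = ΔE / (R cos φ) = 484.5 / (6367000 × 0.706562) = 1.0770e-04 rad = 22.214″.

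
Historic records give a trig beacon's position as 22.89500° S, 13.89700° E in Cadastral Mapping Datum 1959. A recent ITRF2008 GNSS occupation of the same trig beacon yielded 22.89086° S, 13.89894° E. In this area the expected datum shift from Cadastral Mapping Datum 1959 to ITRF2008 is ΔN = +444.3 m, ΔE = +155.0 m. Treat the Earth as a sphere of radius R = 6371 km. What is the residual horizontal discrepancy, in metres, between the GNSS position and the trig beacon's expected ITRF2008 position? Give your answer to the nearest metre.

47 m

Observed coordinate differences: Δφ = +0.00414°, Δλ = +0.00194°.
Converting to metres (1° lat = 111195 m, cos φ = 0.921219): observed ΔN = 460.3 m, observed ΔE = 198.7 m.
Subtracting the expected shift leaves a residual of 460.3 − (444.3) = 16.0 m north and 198.7 − (155.0) = 43.7 m east.
Residual distance = √(16.0² + 43.7²) = 46.6 m.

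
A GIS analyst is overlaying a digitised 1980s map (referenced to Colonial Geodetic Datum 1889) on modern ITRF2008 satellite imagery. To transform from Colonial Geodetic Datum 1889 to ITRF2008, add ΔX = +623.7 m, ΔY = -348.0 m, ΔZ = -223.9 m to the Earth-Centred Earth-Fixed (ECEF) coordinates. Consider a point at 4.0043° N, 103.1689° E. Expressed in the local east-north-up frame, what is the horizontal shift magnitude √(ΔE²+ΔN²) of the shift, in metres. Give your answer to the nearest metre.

561 m

The local east axis at (φ, λ) is (−sin λ, cos λ, 0), so ΔE = −sin(103.1689°)·623.7 + cos(103.1689°)·(-348.0) = -528.02 m.
The local north axis is (−sin φ cos λ, −sin φ sin λ, cos φ), giving ΔN = 9.923 + 23.662 − 223.353 = -189.77 m.
Horizontal magnitude = √(ΔE² + ΔN²) = √((-528.02)² + (-189.77)²) = 561.08 m.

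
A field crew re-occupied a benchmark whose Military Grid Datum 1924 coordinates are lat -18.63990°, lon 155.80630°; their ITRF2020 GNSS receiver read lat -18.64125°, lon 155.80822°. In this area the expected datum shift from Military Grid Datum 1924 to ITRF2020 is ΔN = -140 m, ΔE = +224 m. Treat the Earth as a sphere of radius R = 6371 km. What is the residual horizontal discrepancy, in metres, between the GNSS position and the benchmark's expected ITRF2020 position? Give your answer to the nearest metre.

Observed coordinate differences: Δφ = -0.00135°, Δλ = +0.00192°.
Converting to metres (1° lat = 111195 m, cos φ = 0.947546): observed ΔN = -150.1 m, observed ΔE = 202.3 m.
Subtracting the expected shift leaves a residual of -150.1 − (-140) = -10.1 m north and 202.3 − (224) = -21.7 m east.
Residual distance = √((-10.1)² + (-21.7)²) = 23.9 m.

24 m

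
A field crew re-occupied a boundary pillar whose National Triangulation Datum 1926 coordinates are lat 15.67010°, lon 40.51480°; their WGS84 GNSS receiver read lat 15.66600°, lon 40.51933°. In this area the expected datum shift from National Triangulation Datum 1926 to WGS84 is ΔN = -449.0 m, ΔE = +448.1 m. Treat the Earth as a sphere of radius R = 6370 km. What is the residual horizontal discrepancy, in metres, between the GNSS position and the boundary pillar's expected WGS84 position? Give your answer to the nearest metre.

37 m

Observed coordinate differences: Δφ = -0.00410°, Δλ = +0.00453°.
Converting to metres (1° lat = 111177 m, cos φ = 0.962833): observed ΔN = -455.8 m, observed ΔE = 484.9 m.
Subtracting the expected shift leaves a residual of -455.8 − (-449.0) = -6.8 m north and 484.9 − (448.1) = 36.8 m east.
Residual distance = √((-6.8)² + 36.8²) = 37.4 m.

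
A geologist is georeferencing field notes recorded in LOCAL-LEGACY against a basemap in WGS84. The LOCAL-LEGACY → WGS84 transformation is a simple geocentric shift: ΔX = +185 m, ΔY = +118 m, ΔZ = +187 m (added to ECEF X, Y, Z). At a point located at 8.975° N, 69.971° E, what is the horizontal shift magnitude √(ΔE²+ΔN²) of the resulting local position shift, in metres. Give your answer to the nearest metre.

The local east axis at (φ, λ) is (−sin λ, cos λ, 0), so ΔE = −sin(69.971°)·185 + cos(69.971°)·118 = -133.40 m.
The local north axis is (−sin φ cos λ, −sin φ sin λ, cos φ), giving ΔN = -9.885 − 17.295 + 184.710 = 157.53 m.
Horizontal magnitude = √(ΔE² + ΔN²) = √((-133.40)² + 157.53²) = 206.42 m.

206 m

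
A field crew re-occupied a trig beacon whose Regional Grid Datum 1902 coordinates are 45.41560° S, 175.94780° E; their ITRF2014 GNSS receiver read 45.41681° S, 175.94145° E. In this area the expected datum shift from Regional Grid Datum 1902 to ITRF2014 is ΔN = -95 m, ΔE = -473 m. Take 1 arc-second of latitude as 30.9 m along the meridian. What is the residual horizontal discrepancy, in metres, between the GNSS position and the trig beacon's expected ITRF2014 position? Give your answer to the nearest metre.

46 m

Observed coordinate differences: Δφ = -0.00121°, Δλ = -0.00635°.
Converting to metres (1° lat = 111240 m, cos φ = 0.701959): observed ΔN = -134.6 m, observed ΔE = -495.8 m.
Subtracting the expected shift leaves a residual of -134.6 − (-95) = -39.6 m north and -495.8 − (-473) = -22.8 m east.
Residual distance = √((-39.6)² + (-22.8)²) = 45.7 m.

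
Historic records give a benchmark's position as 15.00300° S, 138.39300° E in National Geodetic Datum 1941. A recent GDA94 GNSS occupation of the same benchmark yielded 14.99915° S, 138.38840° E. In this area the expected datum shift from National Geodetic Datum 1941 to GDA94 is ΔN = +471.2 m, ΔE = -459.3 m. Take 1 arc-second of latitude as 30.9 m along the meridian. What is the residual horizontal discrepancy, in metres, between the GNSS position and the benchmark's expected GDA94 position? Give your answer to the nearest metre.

Observed coordinate differences: Δφ = +0.00385°, Δλ = -0.00460°.
Converting to metres (1° lat = 111240 m, cos φ = 0.965912): observed ΔN = 428.3 m, observed ΔE = -494.3 m.
Subtracting the expected shift leaves a residual of 428.3 − (471.2) = -42.9 m north and -494.3 − (-459.3) = -35.0 m east.
Residual distance = √((-42.9)² + (-35.0)²) = 55.4 m.

55 m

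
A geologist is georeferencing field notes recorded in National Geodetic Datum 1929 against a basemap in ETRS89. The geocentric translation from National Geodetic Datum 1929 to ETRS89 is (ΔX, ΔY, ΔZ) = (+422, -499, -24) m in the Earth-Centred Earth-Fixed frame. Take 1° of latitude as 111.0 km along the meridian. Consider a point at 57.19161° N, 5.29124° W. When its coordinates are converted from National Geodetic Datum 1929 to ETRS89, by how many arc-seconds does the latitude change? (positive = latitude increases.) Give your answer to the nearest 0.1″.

sin φ = 0.840487, cos φ = 0.541831, sin λ = -0.092218, cos λ = 0.995739.
North component: ΔN = −sin φ cos λ·ΔX − sin φ sin λ·ΔY + cos φ·ΔZ = −(0.840487)(0.995739)(422) − (0.840487)(-0.092218)(-499) + (0.541831)(-24) = -404.85 m.
1° of latitude spans 111000 m, so Δφ = -404.85 / 111000 × 3600 = -13.130″.

Δφ = -13.1″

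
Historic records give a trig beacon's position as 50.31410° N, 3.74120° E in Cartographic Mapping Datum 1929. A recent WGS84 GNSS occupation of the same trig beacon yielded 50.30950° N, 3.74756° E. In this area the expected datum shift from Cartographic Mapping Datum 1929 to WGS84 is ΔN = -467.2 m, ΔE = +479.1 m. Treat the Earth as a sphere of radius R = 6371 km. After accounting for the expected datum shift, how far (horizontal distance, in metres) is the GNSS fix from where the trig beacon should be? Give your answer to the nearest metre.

Observed coordinate differences: Δφ = -0.00460°, Δλ = +0.00636°.
Converting to metres (1° lat = 111195 m, cos φ = 0.638578): observed ΔN = -511.5 m, observed ΔE = 451.6 m.
Subtracting the expected shift leaves a residual of -511.5 − (-467.2) = -44.3 m north and 451.6 − (479.1) = -27.5 m east.
Residual distance = √((-44.3)² + (-27.5)²) = 52.1 m.

52 m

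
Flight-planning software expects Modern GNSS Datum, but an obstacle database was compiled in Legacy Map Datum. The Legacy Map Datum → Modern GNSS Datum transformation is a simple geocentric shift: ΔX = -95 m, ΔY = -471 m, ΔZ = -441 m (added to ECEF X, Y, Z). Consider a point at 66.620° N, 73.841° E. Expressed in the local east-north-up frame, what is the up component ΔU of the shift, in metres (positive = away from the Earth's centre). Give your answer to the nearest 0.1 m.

At φ = 66.620°, λ = 73.841°: sin φ = 0.917893, cos φ = 0.396828, sin λ = 0.960493, cos λ = 0.278304.
ΔU = cos φ cos λ·ΔX + cos φ sin λ·ΔY + sin φ·ΔZ = (0.396828)(0.278304)(-95) + (0.396828)(0.960493)(-471) + (0.917893)(-441) = -594.80 m.

ΔU = -594.8 m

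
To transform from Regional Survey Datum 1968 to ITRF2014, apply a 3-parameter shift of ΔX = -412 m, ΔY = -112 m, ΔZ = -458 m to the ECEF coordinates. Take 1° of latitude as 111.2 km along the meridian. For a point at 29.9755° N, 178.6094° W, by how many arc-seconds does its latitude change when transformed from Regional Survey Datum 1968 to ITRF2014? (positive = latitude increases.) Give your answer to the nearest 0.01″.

Δφ = -19.55″

sin φ = 0.499630, cos φ = 0.866239, sin λ = -0.024268, cos λ = -0.999705.
North component: ΔN = −sin φ cos λ·ΔX − sin φ sin λ·ΔY + cos φ·ΔZ = −(0.499630)(-0.999705)(-412) − (0.499630)(-0.024268)(-112) + (0.866239)(-458) = -603.88 m.
1° of latitude spans 111200 m, so Δφ = -603.88 / 111200 × 3600 = -19.550″.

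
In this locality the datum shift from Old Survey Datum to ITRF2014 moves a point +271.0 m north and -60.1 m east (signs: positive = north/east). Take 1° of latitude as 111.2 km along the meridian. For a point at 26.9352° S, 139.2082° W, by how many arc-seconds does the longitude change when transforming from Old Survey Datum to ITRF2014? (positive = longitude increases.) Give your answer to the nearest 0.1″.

Δλ = -2.2″

At latitude -26.9352°, cos φ = 0.891519.
1° of longitude at this latitude = 111.2 × cos φ = 99.14 km, so Δλ = -60.1 / 99137.0 = -0.0006062° = -2.182″.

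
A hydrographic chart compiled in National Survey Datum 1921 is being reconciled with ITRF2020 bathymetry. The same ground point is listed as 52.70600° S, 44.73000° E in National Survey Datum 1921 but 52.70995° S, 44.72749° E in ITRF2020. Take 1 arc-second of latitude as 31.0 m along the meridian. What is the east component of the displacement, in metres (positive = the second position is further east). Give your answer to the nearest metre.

Δφ = -52.70995° − -52.70600° = -0.00395°; Δλ = 44.72749° − 44.73000° = -0.00251°.
1° of latitude = 3600 × 31.00 = 111600 m.
ΔN = Δφ × 111600 = -440.8 m; ΔE = Δλ × 111600 × cos(-52.70600°) = -0.00251 × 111600 × 0.605905 = -169.7 m.

ΔE = -170 m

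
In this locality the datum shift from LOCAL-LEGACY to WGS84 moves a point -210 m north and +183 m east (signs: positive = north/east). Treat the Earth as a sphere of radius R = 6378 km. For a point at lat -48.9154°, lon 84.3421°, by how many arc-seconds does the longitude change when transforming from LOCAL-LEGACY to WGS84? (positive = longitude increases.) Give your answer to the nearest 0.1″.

At latitude -48.9154°, cos φ = 0.657173.
One radian of longitude at latitude φ spans R cos φ, so Δλ = ΔE / (R cos φ) = 183.0 / (6378000 × 0.657173) = 4.3660e-05 rad = 9.006″.

Δλ = 9.0″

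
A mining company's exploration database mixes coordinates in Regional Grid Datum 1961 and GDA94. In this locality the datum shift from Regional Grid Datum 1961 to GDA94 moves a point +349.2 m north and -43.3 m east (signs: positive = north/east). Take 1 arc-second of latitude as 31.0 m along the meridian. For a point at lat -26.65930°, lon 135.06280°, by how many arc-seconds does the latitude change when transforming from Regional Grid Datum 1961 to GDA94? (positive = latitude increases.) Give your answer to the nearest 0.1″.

1″ of latitude = 31.00 m, so Δφ = 349.2 / 31.00 = 11.265″.

Δφ = 11.3″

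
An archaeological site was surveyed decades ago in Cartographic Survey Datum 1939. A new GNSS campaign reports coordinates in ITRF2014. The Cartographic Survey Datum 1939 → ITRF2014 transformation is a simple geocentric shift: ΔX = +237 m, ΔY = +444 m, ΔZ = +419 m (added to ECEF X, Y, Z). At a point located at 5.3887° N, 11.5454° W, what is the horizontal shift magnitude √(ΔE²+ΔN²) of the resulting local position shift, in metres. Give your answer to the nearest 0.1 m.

At φ = 5.3887°, λ = -11.5454°: sin φ = 0.093912, cos φ = 0.995581, sin λ = -0.200144, cos λ = 0.979766.
ΔE = −sin λ·ΔX + cos λ·ΔY = −(-0.200144)·(237) + (0.979766)·(444) = 482.45 m.
ΔN = −sin φ cos λ·ΔX − sin φ sin λ·ΔY + cos φ·ΔZ = −(0.093912)(0.979766)(237) − (0.093912)(-0.200144)(444) + (0.995581)(419) = 403.69 m.
Horizontal magnitude = √(ΔE² + ΔN²) = √(482.45² + 403.69²) = 629.06 m.

629.1 m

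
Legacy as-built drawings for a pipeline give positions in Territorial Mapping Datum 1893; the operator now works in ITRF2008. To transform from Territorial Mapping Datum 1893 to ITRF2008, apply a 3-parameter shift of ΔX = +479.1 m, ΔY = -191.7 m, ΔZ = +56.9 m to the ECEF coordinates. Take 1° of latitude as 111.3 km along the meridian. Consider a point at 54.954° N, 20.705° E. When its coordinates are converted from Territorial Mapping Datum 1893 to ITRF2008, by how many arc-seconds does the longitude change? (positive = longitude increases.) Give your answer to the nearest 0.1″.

sin φ = 0.818691, cos φ = 0.574234, sin λ = 0.353556, cos λ = 0.935413.
East component: ΔE = −sin λ·ΔX + cos λ·ΔY = −(0.353556)(479.1) + (0.935413)(-191.7) = -348.71 m.
1° of latitude spans 111300 m; at latitude φ, 1° of longitude spans that × cos φ = 63912.2 m, so Δλ = -348.71 / 63912.2 × 3600 = -19.642″.

Δλ = -19.6″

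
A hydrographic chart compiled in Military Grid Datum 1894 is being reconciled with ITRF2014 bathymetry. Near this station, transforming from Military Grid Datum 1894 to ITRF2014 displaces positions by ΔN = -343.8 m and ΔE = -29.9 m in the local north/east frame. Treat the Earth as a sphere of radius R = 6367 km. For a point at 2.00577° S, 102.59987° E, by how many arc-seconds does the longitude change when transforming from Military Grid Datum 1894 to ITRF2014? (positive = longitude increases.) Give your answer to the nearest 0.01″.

At latitude -2.00577°, cos φ = 0.999387.
One radian of longitude at latitude φ spans R cos φ, so Δλ = ΔE / (R cos φ) = -29.9 / (6367000 × 0.999387) = -4.6990e-06 rad = -0.969″.

Δλ = -0.97″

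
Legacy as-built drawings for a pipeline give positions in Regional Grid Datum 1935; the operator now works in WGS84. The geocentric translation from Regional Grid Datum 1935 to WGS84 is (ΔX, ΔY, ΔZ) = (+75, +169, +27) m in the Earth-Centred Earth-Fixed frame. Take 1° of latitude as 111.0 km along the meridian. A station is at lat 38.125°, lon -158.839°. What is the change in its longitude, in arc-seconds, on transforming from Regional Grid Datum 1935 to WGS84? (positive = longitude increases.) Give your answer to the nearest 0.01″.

sin φ = 0.617379, cos φ = 0.786666, sin λ = -0.360990, cos λ = -0.932570.
East component: ΔE = −sin λ·ΔX + cos λ·ΔY = −(-0.360990)(75) + (-0.932570)(169) = -130.53 m.
1° of latitude spans 111000 m; at latitude φ, 1° of longitude spans that × cos φ = 87319.9 m, so Δλ = -130.53 / 87319.9 × 3600 = -5.381″.

Δλ = -5.38″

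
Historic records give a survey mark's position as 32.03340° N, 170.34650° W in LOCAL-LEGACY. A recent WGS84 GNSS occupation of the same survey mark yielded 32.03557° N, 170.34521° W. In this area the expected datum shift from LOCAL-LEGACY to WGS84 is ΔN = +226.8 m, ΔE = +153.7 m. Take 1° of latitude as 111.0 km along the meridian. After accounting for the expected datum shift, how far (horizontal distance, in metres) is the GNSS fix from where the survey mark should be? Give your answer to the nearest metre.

Observed coordinate differences: Δφ = +0.00217°, Δλ = +0.00129°.
Converting to metres (1° lat = 111000 m, cos φ = 0.847739): observed ΔN = 240.9 m, observed ΔE = 121.4 m.
Subtracting the expected shift leaves a residual of 240.9 − (226.8) = 14.1 m north and 121.4 − (153.7) = -32.3 m east.
Residual distance = √(14.1² + (-32.3)²) = 35.2 m.

35 m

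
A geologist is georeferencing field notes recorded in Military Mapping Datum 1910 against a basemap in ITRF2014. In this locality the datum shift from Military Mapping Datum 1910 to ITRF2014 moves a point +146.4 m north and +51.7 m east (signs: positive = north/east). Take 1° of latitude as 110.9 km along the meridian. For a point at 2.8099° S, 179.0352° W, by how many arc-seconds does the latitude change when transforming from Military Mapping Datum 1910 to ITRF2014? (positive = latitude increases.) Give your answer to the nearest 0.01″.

Δφ = 4.75″

1° of latitude = 110.9 km, so Δφ = 146.4 / 110900 = 0.0013201° = 4.752″.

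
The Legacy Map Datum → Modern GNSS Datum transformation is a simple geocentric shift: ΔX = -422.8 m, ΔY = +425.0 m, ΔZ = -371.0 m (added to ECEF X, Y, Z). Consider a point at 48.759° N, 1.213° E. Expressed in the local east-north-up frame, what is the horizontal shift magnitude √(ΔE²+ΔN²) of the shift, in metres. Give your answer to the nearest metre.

439 m

At φ = 48.759°, λ = 1.213°: sin φ = 0.751943, cos φ = 0.659228, sin λ = 0.021169, cos λ = 0.999776.
ΔE = −sin λ·ΔX + cos λ·ΔY = −(0.021169)·(-422.8) + (0.999776)·(425.0) = 433.86 m.
ΔN = −sin φ cos λ·ΔX − sin φ sin λ·ΔY + cos φ·ΔZ = −(0.751943)(0.999776)(-422.8) − (0.751943)(0.021169)(425.0) + (0.659228)(-371.0) = 66.51 m.
Horizontal magnitude = √(ΔE² + ΔN²) = √(433.86² + 66.51²) = 438.92 m.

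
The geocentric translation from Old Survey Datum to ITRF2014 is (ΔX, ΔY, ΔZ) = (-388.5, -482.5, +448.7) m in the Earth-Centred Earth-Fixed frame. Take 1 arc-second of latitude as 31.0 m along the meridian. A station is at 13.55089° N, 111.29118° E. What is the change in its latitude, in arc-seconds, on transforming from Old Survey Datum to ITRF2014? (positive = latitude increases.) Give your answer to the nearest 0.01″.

sin φ = 0.234309, cos φ = 0.972162, sin λ = 0.931747, cos λ = -0.363108.
North component: ΔN = −sin φ cos λ·ΔX − sin φ sin λ·ΔY + cos φ·ΔZ = −(0.234309)(-0.363108)(-388.5) − (0.234309)(0.931747)(-482.5) + (0.972162)(448.7) = 508.49 m.
1° of latitude spans 3600 × 31.00 = 111600 m, so Δφ = 508.49 / 111600 × 3600 = 16.403″.

Δφ = 16.40″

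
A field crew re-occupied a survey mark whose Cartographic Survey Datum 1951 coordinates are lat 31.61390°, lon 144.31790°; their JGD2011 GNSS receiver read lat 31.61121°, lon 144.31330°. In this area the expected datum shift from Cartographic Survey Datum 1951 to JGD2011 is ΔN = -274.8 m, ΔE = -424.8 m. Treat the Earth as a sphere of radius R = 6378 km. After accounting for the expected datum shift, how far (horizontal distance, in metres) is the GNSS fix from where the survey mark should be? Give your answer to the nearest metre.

27 m

Observed coordinate differences: Δφ = -0.00269°, Δλ = -0.00460°.
Converting to metres (1° lat = 111317 m, cos φ = 0.851600): observed ΔN = -299.4 m, observed ΔE = -436.1 m.
Subtracting the expected shift leaves a residual of -299.4 − (-274.8) = -24.6 m north and -436.1 − (-424.8) = -11.3 m east.
Residual distance = √((-24.6)² + (-11.3)²) = 27.1 m.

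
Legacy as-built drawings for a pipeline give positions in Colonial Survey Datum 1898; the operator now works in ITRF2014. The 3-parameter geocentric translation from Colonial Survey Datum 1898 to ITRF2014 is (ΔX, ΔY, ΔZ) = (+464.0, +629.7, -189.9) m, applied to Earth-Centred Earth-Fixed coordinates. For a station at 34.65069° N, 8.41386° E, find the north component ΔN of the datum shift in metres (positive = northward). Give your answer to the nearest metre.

At φ = 34.65069°, λ = 8.41386°: sin φ = 0.568572, cos φ = 0.822634, sin λ = 0.146322, cos λ = 0.989237.
ΔN = −sin φ cos λ·ΔX − sin φ sin λ·ΔY + cos φ·ΔZ = −(0.568572)(0.989237)(464.0) − (0.568572)(0.146322)(629.7) + (0.822634)(-189.9) = -469.58 m.

ΔN = -470 m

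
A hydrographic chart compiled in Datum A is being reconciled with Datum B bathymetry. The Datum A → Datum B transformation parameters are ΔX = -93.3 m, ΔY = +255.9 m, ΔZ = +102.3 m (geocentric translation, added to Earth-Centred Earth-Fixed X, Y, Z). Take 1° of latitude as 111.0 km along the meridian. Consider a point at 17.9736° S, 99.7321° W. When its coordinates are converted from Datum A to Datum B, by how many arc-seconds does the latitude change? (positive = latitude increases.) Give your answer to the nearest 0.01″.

Δφ = 0.79″

sin φ = -0.308579, cos φ = 0.951199, sin λ = -0.985609, cos λ = -0.169042.
North component: ΔN = −sin φ cos λ·ΔX − sin φ sin λ·ΔY + cos φ·ΔZ = −(-0.308579)(-0.169042)(-93.3) − (-0.308579)(-0.985609)(255.9) + (0.951199)(102.3) = 24.35 m.
1° of latitude spans 111000 m, so Δφ = 24.35 / 111000 × 3600 = 0.790″.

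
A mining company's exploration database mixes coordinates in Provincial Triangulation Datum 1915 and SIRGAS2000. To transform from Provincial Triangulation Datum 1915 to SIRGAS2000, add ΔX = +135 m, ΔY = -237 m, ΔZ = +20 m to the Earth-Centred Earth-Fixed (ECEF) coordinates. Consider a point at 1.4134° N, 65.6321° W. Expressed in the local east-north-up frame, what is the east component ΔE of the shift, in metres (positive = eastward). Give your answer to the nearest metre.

At φ = 1.4134°, λ = -65.6321°: sin φ = 0.024666, cos φ = 0.999696, sin λ = -0.910915, cos λ = 0.412594.
ΔE = −sin λ·ΔX + cos λ·ΔY = −(-0.910915)·(135) + (0.412594)·(-237) = 25.19 m.

ΔE = 25 m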